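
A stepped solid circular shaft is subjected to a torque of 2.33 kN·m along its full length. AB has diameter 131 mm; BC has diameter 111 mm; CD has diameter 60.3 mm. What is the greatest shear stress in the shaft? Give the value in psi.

Under the same torque, τ_max = 16T/(πd³) is largest where d is smallest — segment CD (d = 60.3 mm).
τ_max = 16·2330/(π·(0.0603)³) = 5.412×10^7 Pa.

7850 psi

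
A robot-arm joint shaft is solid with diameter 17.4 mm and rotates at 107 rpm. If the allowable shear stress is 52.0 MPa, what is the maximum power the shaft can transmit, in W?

603 W

J = πd⁴/32 = π(0.0174)⁴/32 = 8.999×10^-9 m⁴.
T_max = τ_allow·J/r = 5.20×10^7 × 8.999×10^-9 / 0.00870 = 53.79 N·m.
ω = 2π·107/60 = 11.21 rad/s, so P_max = T_max·ω = 602.7 W.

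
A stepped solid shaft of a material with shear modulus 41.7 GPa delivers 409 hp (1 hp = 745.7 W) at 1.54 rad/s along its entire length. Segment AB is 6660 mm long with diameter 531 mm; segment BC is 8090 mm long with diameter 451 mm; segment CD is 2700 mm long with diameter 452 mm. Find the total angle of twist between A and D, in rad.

ω = 1.54 rad/s, so T = P/ω = 409×745.7 / 1.540 = 198000 N·m.
J_AB = π(0.531)⁴/32 = 7.81×10^-3 m⁴; J_BC = π(0.451)⁴/32 = 4.06×10^-3 m⁴; J_CD = π(0.452)⁴/32 = 4.10×10^-3 m⁴.
θ = (T/G)·Σ L_i/J_i = (198000/41.7×10⁹)·(6.66/7.81×10^-3 + 8.09/4.06×10^-3 + 2.70/4.10×10^-3) = 0.01664 rad.

0.0166 rad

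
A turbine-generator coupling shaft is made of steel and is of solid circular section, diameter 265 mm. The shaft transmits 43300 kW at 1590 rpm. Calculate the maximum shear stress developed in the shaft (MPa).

71.2 MPa

ω = 2π·1590/60 = 166.5 rad/s, so T = P/ω = 43300×10³ / 166.5 = 260100 N·m.
J = πd⁴/32 = π(0.265)⁴/32 = 4.842×10^-4 m⁴.
τ_max = T·r/J = 260100 × 0.133 / 4.842×10^-4 = 7.117×10^7 Pa.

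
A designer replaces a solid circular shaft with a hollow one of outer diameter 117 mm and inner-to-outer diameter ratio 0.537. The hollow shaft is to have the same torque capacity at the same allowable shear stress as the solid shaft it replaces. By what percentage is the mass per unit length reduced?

Equal τ_max and T ⇒ the solid shaft needs d_s³ = d_o³(1−k⁴), so d_s = 117·(1−0.537⁴)^(1/3) = 113.7 mm.
Area ratio A_h/A_s = d_o²(1−k²)/d_s² = (1−k²)/(1−k⁴)^(2/3) = 0.7540.
Mass saving = 1 − 0.7540 = 24.6 %.

24.6 %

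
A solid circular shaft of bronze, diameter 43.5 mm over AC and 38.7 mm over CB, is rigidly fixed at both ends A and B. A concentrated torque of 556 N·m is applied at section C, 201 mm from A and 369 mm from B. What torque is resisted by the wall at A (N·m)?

415 N·m

Compatibility: T_A·a/J_AC = T_B·b/J_CB with T_A + T_B = T₀.
J_AC = 3.52×10^-7 m⁴, J_CB = 2.20×10^-7 m⁴, so T_A = T₀·(J_AC/a)/((J_AC/a)+(J_CB/b)) = 414.5 N·m, T_B = 141.5 N·m.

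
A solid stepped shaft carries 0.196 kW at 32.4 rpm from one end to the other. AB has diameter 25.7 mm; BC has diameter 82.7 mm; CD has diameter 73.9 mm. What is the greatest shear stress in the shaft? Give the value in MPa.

17.3 MPa

ω = 2π·32.4/60 = 3.393 rad/s, so T = P/ω = 0.196×10³ / 3.393 = 57.77 N·m.
Under the same torque, τ_max = 16T/(πd³) is largest where d is smallest — segment AB (d = 25.7 mm).
τ_max = 16·57.77/(π·(0.0257)³) = 1.733×10^7 Pa.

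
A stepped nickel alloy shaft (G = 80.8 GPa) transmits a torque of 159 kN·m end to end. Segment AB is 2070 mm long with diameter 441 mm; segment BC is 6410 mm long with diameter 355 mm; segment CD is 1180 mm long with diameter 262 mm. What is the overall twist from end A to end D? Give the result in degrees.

0.814°

J_AB = π(0.441)⁴/32 = 3.71×10^-3 m⁴; J_BC = π(0.355)⁴/32 = 1.56×10^-3 m⁴; J_CD = π(0.262)⁴/32 = 4.63×10^-4 m⁴.
θ = (T/G)·Σ L_i/J_i = (159000/80.8×10⁹)·(2.07/3.71×10^-3 + 6.41/1.56×10^-3 + 1.18/4.63×10^-4) = 0.01421 rad.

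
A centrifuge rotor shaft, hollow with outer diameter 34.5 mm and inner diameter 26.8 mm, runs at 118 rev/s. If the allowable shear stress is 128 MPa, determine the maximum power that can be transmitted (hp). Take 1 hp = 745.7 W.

652 hp

J = π(d_o⁴ − d_i⁴)/32 = π(0.0345⁴ − 0.0268⁴)/32 = 8.844×10^-8 m⁴.
T_max = τ_allow·J/r = 1.28×10^8 × 8.844×10^-8 / 0.0173 = 656.2 N·m.
ω = 2π·118 = 741.4 rad/s, so P_max = T_max·ω = 4.865×10^5 W.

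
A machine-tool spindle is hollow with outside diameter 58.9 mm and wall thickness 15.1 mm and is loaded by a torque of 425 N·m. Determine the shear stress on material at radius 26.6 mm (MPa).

10.1 MPa

J = π(d_o⁴ − d_i⁴)/32 = π(0.0589⁴ − 0.0287⁴)/32 = 1.115×10^-6 m⁴.
Shear stress varies linearly with radius: τ = T·r/J = 425.0 × 0.0266 / 1.115×10^-6 = 1.014×10^7 Pa.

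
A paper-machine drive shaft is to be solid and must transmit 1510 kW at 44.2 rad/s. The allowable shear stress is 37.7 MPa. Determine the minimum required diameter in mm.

166 mm

ω = 44.2 rad/s, so T = P/ω = 1510×10³ / 44.20 = 34160 N·m.
For a solid shaft τ_max = 16T/(πd³), so d = (16T/(π τ_allow))^(1/3) = (16·34160/(π·3.77×10^7))^(1/3) = 0.1665 m.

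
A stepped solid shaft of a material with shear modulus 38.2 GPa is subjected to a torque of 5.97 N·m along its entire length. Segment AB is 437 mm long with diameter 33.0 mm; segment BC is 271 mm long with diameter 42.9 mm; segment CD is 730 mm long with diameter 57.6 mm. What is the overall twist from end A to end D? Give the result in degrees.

0.0470°

J_AB = π(0.0330)⁴/32 = 1.16×10^-7 m⁴; J_BC = π(0.0429)⁴/32 = 3.33×10^-7 m⁴; J_CD = π(0.0576)⁴/32 = 1.08×10^-6 m⁴.
θ = (T/G)·Σ L_i/J_i = (5.970/38.2×10⁹)·(0.437/1.16×10^-7 + 0.271/3.33×10^-7 + 0.730/1.08×10^-6) = 8.195×10^-4 rad.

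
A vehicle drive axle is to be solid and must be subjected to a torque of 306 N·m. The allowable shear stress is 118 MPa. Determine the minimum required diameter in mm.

23.6 mm

For a solid shaft τ_max = 16T/(πd³), so d = (16T/(π τ_allow))^(1/3) = (16·306.0/(π·1.18×10^8))^(1/3) = 0.02364 m.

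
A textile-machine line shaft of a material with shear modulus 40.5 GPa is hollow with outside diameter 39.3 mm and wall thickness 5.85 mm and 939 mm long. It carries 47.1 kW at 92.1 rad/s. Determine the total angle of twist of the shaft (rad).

0.0669 rad

ω = 92.1 rad/s, so T = P/ω = 47.1×10³ / 92.10 = 511.4 N·m.
J = π(d_o⁴ − d_i⁴)/32 = π(0.0393⁴ − 0.0276⁴)/32 = 1.772×10^-7 m⁴.
θ = T·L/(G·J) = 511.4 × 0.939 / (40.5×10⁹ × 1.772×10^-7) = 0.06690 rad.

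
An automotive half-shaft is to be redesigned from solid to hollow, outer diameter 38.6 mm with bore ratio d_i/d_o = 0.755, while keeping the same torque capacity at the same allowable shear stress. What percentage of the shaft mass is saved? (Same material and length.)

44.1 %

Equal τ_max and T ⇒ the solid shaft needs d_s³ = d_o³(1−k⁴), so d_s = 38.6·(1−0.755⁴)^(1/3) = 33.86 mm.
Area ratio A_h/A_s = d_o²(1−k²)/d_s² = (1−k²)/(1−k⁴)^(2/3) = 0.5587.
Mass saving = 1 − 0.5587 = 44.1 %.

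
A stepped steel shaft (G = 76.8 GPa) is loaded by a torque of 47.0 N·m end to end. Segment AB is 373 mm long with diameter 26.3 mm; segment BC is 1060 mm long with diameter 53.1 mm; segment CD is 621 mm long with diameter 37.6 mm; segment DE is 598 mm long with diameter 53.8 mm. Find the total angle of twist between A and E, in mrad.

8.07 mrad

J_AB = π(0.0263)⁴/32 = 4.70×10^-8 m⁴; J_BC = π(0.0531)⁴/32 = 7.81×10^-7 m⁴; J_CD = π(0.0376)⁴/32 = 1.96×10^-7 m⁴; J_DE = π(0.0538)⁴/32 = 8.22×10^-7 m⁴.
θ = (T/G)·Σ L_i/J_i = (47.00/76.8×10⁹)·(0.373/4.70×10^-8 + 1.06/7.81×10^-7 + 0.621/1.96×10^-7 + 0.598/8.22×10^-7) = 8.073×10^-3 rad.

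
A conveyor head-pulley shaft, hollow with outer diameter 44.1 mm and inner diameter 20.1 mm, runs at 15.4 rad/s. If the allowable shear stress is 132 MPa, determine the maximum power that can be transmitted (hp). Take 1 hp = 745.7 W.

J = π(d_o⁴ − d_i⁴)/32 = π(0.0441⁴ − 0.0201⁴)/32 = 3.553×10^-7 m⁴.
T_max = τ_allow·J/r = 1.32×10^8 × 3.553×10^-7 / 0.0221 = 2127 N·m.
ω = 15.4 rad/s, so P_max = T_max·ω = 3.276×10^4 W.

43.9 hp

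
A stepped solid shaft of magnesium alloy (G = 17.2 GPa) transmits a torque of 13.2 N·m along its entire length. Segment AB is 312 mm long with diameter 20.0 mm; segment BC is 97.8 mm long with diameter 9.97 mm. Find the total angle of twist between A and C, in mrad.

92.6 mrad

J_AB = π(0.0200)⁴/32 = 1.57×10^-8 m⁴; J_BC = π(0.00997)⁴/32 = 9.70×10^-10 m⁴.
θ = (T/G)·Σ L_i/J_i = (13.20/17.2×10⁹)·(0.312/1.57×10^-8 + 0.0978/9.70×10^-10) = 0.09262 rad.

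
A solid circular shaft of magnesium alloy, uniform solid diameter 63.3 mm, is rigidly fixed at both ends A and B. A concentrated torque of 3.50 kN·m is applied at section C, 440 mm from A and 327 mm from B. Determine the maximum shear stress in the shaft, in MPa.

40.3 MPa

With uniform GJ and both ends fixed, compatibility θ_AC = θ_CB gives T_A·a = T_B·b, together with T_A + T_B = T₀.
T_A = T₀·b/(a+b) = 3500·327/767.0 = 1492 N·m; T_B = 2008 N·m.
τ in each portion: τ_AC = 3.00×10^7 Pa, τ_CB = 4.03×10^7 Pa; maximum is in CB.
τ_max = T_CB·r/J = 2008·0.0316/1.58×10^-6 = 4.032×10^7 Pa.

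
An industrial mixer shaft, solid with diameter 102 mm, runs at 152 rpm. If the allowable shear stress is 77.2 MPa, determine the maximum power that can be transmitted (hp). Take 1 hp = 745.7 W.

J = πd⁴/32 = π(0.102)⁴/32 = 1.063×10^-5 m⁴.
T_max = τ_allow·J/r = 7.72×10^7 × 1.063×10^-5 / 0.0510 = 16090 N·m.
ω = 2π·152/60 = 15.92 rad/s, so P_max = T_max·ω = 2.560×10^5 W.

343 hp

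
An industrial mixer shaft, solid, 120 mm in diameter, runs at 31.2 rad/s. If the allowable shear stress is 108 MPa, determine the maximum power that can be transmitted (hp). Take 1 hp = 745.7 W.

1530 hp

J = πd⁴/32 = π(0.120)⁴/32 = 2.036×10^-5 m⁴.
T_max = τ_allow·J/r = 1.08×10^8 × 2.036×10^-5 / 0.0600 = 36640 N·m.
ω = 31.2 rad/s, so P_max = T_max·ω = 1.143×10^6 W.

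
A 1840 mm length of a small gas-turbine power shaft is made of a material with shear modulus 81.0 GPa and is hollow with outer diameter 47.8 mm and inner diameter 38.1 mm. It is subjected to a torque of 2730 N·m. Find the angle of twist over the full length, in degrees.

11.6°

J = π(d_o⁴ − d_i⁴)/32 = π(0.0478⁴ − 0.0381⁴)/32 = 3.056×10^-7 m⁴.
θ = T·L/(G·J) = 2730 × 1.84 / (81.0×10⁹ × 3.056×10^-7) = 0.2029 rad.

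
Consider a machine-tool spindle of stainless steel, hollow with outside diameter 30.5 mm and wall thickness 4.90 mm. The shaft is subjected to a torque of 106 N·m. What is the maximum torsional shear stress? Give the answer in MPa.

24.2 MPa

J = π(d_o⁴ − d_i⁴)/32 = π(0.0305⁴ − 0.0207⁴)/32 = 6.693×10^-8 m⁴.
τ_max = T·r/J = 106.0 × 0.0152 / 6.693×10^-8 = 2.415×10^7 Pa.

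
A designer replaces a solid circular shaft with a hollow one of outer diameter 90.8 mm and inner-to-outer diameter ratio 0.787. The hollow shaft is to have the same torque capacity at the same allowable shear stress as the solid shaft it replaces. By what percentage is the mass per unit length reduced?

47.4 %

Equal τ_max and T ⇒ the solid shaft needs d_s³ = d_o³(1−k⁴), so d_s = 90.8·(1−0.787⁴)^(1/3) = 77.27 mm.
Area ratio A_h/A_s = d_o²(1−k²)/d_s² = (1−k²)/(1−k⁴)^(2/3) = 0.5255.
Mass saving = 1 − 0.5255 = 47.4 %.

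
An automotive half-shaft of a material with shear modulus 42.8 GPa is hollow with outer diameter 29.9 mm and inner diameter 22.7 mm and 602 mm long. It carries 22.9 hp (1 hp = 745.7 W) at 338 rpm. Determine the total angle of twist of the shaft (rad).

ω = 2π·338/60 = 35.40 rad/s, so T = P/ω = 22.9×745.7 / 35.40 = 482.5 N·m.
J = π(d_o⁴ − d_i⁴)/32 = π(0.0299⁴ − 0.0227⁴)/32 = 5.240×10^-8 m⁴.
θ = T·L/(G·J) = 482.5 × 0.602 / (42.8×10⁹ × 5.240×10^-8) = 0.1295 rad.

0.130 rad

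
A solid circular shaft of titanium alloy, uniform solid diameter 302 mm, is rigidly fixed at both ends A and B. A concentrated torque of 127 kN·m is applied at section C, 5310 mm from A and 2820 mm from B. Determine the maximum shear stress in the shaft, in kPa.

15300 kPa

With uniform GJ and both ends fixed, compatibility θ_AC = θ_CB gives T_A·a = T_B·b, together with T_A + T_B = T₀.
T_A = T₀·b/(a+b) = 127000·2820/8130 = 44050 N·m; T_B = 82950 N·m.
τ in each portion: τ_AC = 8.15×10^6 Pa, τ_CB = 1.53×10^7 Pa; maximum is in CB.
τ_max = T_CB·r/J = 82950·0.151/8.17×10^-4 = 1.534×10^7 Pa.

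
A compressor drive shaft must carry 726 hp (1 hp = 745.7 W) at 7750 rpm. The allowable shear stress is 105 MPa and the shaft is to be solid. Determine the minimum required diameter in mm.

31.9 mm

ω = 2π·7750/60 = 811.6 rad/s, so T = P/ω = 726×745.7 / 811.6 = 667.1 N·m.
For a solid shaft τ_max = 16T/(πd³), so d = (16T/(π τ_allow))^(1/3) = (16·667.1/(π·1.05×10^8))^(1/3) = 0.03187 m.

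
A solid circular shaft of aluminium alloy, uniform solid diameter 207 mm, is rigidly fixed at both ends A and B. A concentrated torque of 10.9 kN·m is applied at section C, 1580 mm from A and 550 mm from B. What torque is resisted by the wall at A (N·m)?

2810 N·m

With uniform GJ and both ends fixed, compatibility θ_AC = θ_CB gives T_A·a = T_B·b, together with T_A + T_B = T₀.
T_A = T₀·b/(a+b) = 10900·550/2130 = 2815 N·m; T_B = 8085 N·m.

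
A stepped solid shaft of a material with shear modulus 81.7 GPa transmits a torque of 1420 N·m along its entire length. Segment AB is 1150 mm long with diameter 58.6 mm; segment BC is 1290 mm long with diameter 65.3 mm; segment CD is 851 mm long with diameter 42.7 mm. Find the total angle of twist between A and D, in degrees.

4.31°

J_AB = π(0.0586)⁴/32 = 1.16×10^-6 m⁴; J_BC = π(0.0653)⁴/32 = 1.79×10^-6 m⁴; J_CD = π(0.0427)⁴/32 = 3.26×10^-7 m⁴.
θ = (T/G)·Σ L_i/J_i = (1420/81.7×10⁹)·(1.15/1.16×10^-6 + 1.29/1.79×10^-6 + 0.851/3.26×10^-7) = 0.07515 rad.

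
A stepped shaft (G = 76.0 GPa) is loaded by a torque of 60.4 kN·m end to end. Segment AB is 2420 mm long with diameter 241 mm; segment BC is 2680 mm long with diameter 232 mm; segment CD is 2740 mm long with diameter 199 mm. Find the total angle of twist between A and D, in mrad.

27.4 mrad

J_AB = π(0.241)⁴/32 = 3.31×10^-4 m⁴; J_BC = π(0.232)⁴/32 = 2.84×10^-4 m⁴; J_CD = π(0.199)⁴/32 = 1.54×10^-4 m⁴.
θ = (T/G)·Σ L_i/J_i = (60400/76.0×10⁹)·(2.42/3.31×10^-4 + 2.68/2.84×10^-4 + 2.74/1.54×10^-4) = 0.02744 rad.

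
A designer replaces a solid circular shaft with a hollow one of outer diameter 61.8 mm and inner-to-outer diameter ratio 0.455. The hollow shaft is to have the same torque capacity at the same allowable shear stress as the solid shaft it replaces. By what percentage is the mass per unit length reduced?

Equal τ_max and T ⇒ the solid shaft needs d_s³ = d_o³(1−k⁴), so d_s = 61.8·(1−0.455⁴)^(1/3) = 60.90 mm.
Area ratio A_h/A_s = d_o²(1−k²)/d_s² = (1−k²)/(1−k⁴)^(2/3) = 0.8165.
Mass saving = 1 − 0.8165 = 18.4 %.

18.4 %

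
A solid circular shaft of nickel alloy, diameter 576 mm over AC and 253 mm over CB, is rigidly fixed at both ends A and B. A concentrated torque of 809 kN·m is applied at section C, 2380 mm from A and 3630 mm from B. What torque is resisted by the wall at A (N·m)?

Compatibility: T_A·a/J_AC = T_B·b/J_CB with T_A + T_B = T₀.
J_AC = 0.0108 m⁴, J_CB = 4.02×10^-4 m⁴, so T_A = T₀·(J_AC/a)/((J_AC/a)+(J_CB/b)) = 789700 N·m, T_B = 19270 N·m.

790000 N·m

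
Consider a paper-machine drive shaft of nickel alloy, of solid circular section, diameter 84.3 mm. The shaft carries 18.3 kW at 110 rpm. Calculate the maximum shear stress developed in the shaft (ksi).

ω = 2π·110/60 = 11.52 rad/s, so T = P/ω = 18.3×10³ / 11.52 = 1589 N·m.
J = πd⁴/32 = π(0.0843)⁴/32 = 4.958×10^-6 m⁴.
τ_max = T·r/J = 1589 × 0.0421 / 4.958×10^-6 = 1.351×10^7 Pa.

1.96 ksi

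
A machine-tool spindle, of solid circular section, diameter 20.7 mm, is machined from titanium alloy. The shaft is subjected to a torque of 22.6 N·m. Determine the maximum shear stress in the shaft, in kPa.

13000 kPa

J = πd⁴/32 = π(0.0207)⁴/32 = 1.803×10^-8 m⁴.
τ_max = T·r/J = 22.60 × 0.0103 / 1.803×10^-8 = 1.298×10^7 Pa.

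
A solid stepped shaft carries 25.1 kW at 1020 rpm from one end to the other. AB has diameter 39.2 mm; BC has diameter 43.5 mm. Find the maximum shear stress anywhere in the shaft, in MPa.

19.9 MPa

ω = 2π·1020/60 = 106.8 rad/s, so T = P/ω = 25.1×10³ / 106.8 = 235.0 N·m.
Under the same torque, τ_max = 16T/(πd³) is largest where d is smallest — segment AB (d = 39.2 mm).
τ_max = 16·235.0/(π·(0.0392)³) = 1.987×10^7 Pa.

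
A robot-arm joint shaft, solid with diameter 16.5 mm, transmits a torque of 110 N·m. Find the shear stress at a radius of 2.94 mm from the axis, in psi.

J = πd⁴/32 = π(0.0165)⁴/32 = 7.277×10^-9 m⁴.
Shear stress varies linearly with radius: τ = T·r/J = 110.0 × 0.00294 / 7.277×10^-9 = 4.444×10^7 Pa.

6450 psi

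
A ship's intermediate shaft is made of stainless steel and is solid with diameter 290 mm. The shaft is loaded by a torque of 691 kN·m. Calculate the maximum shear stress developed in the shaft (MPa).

144 MPa

J = πd⁴/32 = π(0.290)⁴/32 = 6.944×10^-4 m⁴.
τ_max = T·r/J = 691000 × 0.145 / 6.944×10^-4 = 1.443×10^8 Pa.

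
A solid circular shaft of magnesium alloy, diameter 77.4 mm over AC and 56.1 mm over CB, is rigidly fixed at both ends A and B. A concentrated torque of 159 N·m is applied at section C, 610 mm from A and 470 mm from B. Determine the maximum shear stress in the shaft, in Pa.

Compatibility: T_A·a/J_AC = T_B·b/J_CB with T_A + T_B = T₀.
J_AC = 3.52×10^-6 m⁴, J_CB = 9.72×10^-7 m⁴, so T_A = T₀·(J_AC/a)/((J_AC/a)+(J_CB/b)) = 117.1 N·m, T_B = 41.93 N·m.
τ in each portion: τ_AC = 1.29×10^6 Pa, τ_CB = 1.21×10^6 Pa; maximum is in AC.
τ_max = T_AC·r/J = 117.1·0.0387/3.52×10^-6 = 1.286×10^6 Pa.

1.29e6 Pa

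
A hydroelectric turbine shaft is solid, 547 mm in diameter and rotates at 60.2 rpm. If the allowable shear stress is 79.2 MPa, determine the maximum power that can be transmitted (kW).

16000 kW

J = πd⁴/32 = π(0.547)⁴/32 = 8.789×10^-3 m⁴.
T_max = τ_allow·J/r = 7.92×10^7 × 8.789×10^-3 / 0.274 = 2.545e6 N·m.
ω = 2π·60.2/60 = 6.304 rad/s, so P_max = T_max·ω = 1.605×10^7 W.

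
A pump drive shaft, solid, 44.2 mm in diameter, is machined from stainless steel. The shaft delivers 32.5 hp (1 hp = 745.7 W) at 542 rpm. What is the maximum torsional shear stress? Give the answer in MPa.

ω = 2π·542/60 = 56.76 rad/s, so T = P/ω = 32.5×745.7 / 56.76 = 427.0 N·m.
J = πd⁴/32 = π(0.0442)⁴/32 = 3.747×10^-7 m⁴.
τ_max = T·r/J = 427.0 × 0.0221 / 3.747×10^-7 = 2.518×10^7 Pa.

25.2 MPa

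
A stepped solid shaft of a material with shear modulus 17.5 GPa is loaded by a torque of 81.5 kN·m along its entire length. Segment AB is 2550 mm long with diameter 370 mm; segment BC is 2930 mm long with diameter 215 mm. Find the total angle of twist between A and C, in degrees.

4.10°

J_AB = π(0.370)⁴/32 = 1.84×10^-3 m⁴; J_BC = π(0.215)⁴/32 = 2.10×10^-4 m⁴.
θ = (T/G)·Σ L_i/J_i = (81500/17.5×10⁹)·(2.55/1.84×10^-3 + 2.93/2.10×10^-4) = 0.07150 rad.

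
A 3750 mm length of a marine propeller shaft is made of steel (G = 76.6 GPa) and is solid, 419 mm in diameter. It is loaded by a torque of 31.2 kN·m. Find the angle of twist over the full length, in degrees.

J = πd⁴/32 = π(0.419)⁴/32 = 3.026×10^-3 m⁴.
θ = T·L/(G·J) = 31200 × 3.75 / (76.6×10⁹ × 3.026×10^-3) = 5.048×10^-4 rad.

0.0289°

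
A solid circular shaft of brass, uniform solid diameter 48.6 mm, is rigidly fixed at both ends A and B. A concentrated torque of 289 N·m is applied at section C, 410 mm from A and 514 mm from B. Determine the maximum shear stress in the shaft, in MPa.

7.13 MPa

With uniform GJ and both ends fixed, compatibility θ_AC = θ_CB gives T_A·a = T_B·b, together with T_A + T_B = T₀.
T_A = T₀·b/(a+b) = 289.0·514/924.0 = 160.8 N·m; T_B = 128.2 N·m.
τ in each portion: τ_AC = 7.13×10^6 Pa, τ_CB = 5.69×10^6 Pa; maximum is in AC.
τ_max = T_AC·r/J = 160.8·0.0243/5.48×10^-7 = 7.133×10^6 Pa.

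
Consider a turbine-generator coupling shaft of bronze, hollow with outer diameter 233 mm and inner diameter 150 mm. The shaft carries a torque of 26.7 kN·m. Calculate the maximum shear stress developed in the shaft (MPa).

13.0 MPa

J = π(d_o⁴ − d_i⁴)/32 = π(0.233⁴ − 0.150⁴)/32 = 2.396×10^-4 m⁴.
τ_max = T·r/J = 26700 × 0.117 / 2.396×10^-4 = 1.298×10^7 Pa.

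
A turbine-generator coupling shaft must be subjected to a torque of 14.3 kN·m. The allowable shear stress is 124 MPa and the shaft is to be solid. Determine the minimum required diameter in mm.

83.7 mm

For a solid shaft τ_max = 16T/(πd³), so d = (16T/(π τ_allow))^(1/3) = (16·14300/(π·1.24×10^8))^(1/3) = 0.08375 m.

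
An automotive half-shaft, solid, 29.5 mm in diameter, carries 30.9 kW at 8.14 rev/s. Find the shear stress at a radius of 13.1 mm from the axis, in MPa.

106 MPa

ω = 2π·8.14 = 51.15 rad/s, so T = P/ω = 30.9×10³ / 51.15 = 604.2 N·m.
J = πd⁴/32 = π(0.0295)⁴/32 = 7.435×10^-8 m⁴.
Shear stress varies linearly with radius: τ = T·r/J = 604.2 × 0.0131 / 7.435×10^-8 = 1.064×10^8 Pa.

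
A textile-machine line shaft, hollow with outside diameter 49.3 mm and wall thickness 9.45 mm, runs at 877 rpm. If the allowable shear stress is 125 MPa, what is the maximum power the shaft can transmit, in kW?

J = π(d_o⁴ − d_i⁴)/32 = π(0.0493⁴ − 0.0304⁴)/32 = 4.961×10^-7 m⁴.
T_max = τ_allow·J/r = 1.25×10^8 × 4.961×10^-7 / 0.0246 = 2516 N·m.
ω = 2π·877/60 = 91.84 rad/s, so P_max = T_max·ω = 2.310×10^5 W.

231 kW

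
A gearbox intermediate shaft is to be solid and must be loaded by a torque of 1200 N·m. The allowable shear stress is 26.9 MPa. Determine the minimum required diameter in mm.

For a solid shaft τ_max = 16T/(πd³), so d = (16T/(π τ_allow))^(1/3) = (16·1200/(π·2.69×10^7))^(1/3) = 0.06102 m.

61.0 mm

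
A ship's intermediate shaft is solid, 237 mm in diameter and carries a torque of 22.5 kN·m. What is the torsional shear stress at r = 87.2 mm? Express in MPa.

6.33 MPa

J = πd⁴/32 = π(0.237)⁴/32 = 3.097×10^-4 m⁴.
Shear stress varies linearly with radius: τ = T·r/J = 22500 × 0.0872 / 3.097×10^-4 = 6.334×10^6 Pa.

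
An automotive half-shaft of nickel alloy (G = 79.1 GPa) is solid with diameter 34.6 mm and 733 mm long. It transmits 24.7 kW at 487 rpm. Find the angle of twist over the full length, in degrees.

1.83°

ω = 2π·487/60 = 51.00 rad/s, so T = P/ω = 24.7×10³ / 51.00 = 484.3 N·m.
J = πd⁴/32 = π(0.0346)⁴/32 = 1.407×10^-7 m⁴.
θ = T·L/(G·J) = 484.3 × 0.733 / (79.1×10⁹ × 1.407×10^-7) = 0.03190 rad.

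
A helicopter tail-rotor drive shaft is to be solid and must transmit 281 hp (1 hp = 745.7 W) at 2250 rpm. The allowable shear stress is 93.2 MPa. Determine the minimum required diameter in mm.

ω = 2π·2250/60 = 235.6 rad/s, so T = P/ω = 281×745.7 / 235.6 = 889.3 N·m.
For a solid shaft τ_max = 16T/(πd³), so d = (16T/(π τ_allow))^(1/3) = (16·889.3/(π·9.32×10^7))^(1/3) = 0.03649 m.

36.5 mm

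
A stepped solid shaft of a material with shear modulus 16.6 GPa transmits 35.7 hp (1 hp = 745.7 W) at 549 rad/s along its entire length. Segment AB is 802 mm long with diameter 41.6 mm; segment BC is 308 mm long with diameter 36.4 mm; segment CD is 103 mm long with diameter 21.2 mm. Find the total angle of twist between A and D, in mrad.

28.4 mrad

ω = 549 rad/s, so T = P/ω = 35.7×745.7 / 549.0 = 48.49 N·m.
J_AB = π(0.0416)⁴/32 = 2.94×10^-7 m⁴; J_BC = π(0.0364)⁴/32 = 1.72×10^-7 m⁴; J_CD = π(0.0212)⁴/32 = 1.98×10^-8 m⁴.
θ = (T/G)·Σ L_i/J_i = (48.49/16.6×10⁹)·(0.802/2.94×10^-7 + 0.308/1.72×10^-7 + 0.103/1.98×10^-8) = 0.02836 rad.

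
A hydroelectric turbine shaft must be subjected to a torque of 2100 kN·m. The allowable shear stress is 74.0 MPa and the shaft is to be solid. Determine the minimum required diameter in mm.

525 mm

For a solid shaft τ_max = 16T/(πd³), so d = (16T/(π τ_allow))^(1/3) = (16·2.100e6/(π·7.40×10^7))^(1/3) = 0.5248 m.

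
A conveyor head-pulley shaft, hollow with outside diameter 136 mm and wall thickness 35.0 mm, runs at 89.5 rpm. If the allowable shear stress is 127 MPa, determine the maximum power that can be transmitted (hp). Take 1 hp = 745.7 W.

745 hp

J = π(d_o⁴ − d_i⁴)/32 = π(0.136⁴ − 0.0660⁴)/32 = 3.172×10^-5 m⁴.
T_max = τ_allow·J/r = 1.27×10^8 × 3.172×10^-5 / 0.0680 = 59250 N·m.
ω = 2π·89.5/60 = 9.372 rad/s, so P_max = T_max·ω = 5.553×10^5 W.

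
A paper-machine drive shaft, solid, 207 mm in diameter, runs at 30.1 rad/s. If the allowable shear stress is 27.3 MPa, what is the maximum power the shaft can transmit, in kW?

1430 kW

J = πd⁴/32 = π(0.207)⁴/32 = 1.803×10^-4 m⁴.
T_max = τ_allow·J/r = 2.73×10^7 × 1.803×10^-4 / 0.103 = 47540 N·m.
ω = 30.1 rad/s, so P_max = T_max·ω = 1.431×10^6 W.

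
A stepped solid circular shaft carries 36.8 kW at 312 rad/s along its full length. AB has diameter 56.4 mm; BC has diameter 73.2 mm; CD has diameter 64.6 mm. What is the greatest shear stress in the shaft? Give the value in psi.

ω = 312 rad/s, so T = P/ω = 36.8×10³ / 312.0 = 117.9 N·m.
Under the same torque, τ_max = 16T/(πd³) is largest where d is smallest — segment AB (d = 56.4 mm).
τ_max = 16·117.9/(π·(0.0564)³) = 3.348×10^6 Pa.

486 psi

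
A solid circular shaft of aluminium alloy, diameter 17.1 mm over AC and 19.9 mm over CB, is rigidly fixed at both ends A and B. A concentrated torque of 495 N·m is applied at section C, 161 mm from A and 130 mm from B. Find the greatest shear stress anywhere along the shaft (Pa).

2.22e8 Pa

Compatibility: T_A·a/J_AC = T_B·b/J_CB with T_A + T_B = T₀.
J_AC = 8.39×10^-9 m⁴, J_CB = 1.54×10^-8 m⁴, so T_A = T₀·(J_AC/a)/((J_AC/a)+(J_CB/b)) = 151.3 N·m, T_B = 343.7 N·m.
τ in each portion: τ_AC = 1.54×10^8 Pa, τ_CB = 2.22×10^8 Pa; maximum is in CB.
τ_max = T_CB·r/J = 343.7·0.00995/1.54×10^-8 = 2.221×10^8 Pa.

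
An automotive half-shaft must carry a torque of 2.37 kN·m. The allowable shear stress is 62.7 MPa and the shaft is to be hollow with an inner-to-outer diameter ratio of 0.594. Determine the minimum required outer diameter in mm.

For a hollow shaft with d_i/d_o = 0.594: τ_max = 16T/(π d_o³ (1−k⁴)), so d_o = [16T/(π τ_allow (1−k⁴))]^(1/3) = [16·2370/(π·6.27×10^7·0.8755)]^(1/3) = 0.06036 m.

60.4 mm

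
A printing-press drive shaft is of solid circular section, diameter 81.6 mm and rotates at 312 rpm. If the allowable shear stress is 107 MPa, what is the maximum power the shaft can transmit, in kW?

373 kW

J = πd⁴/32 = π(0.0816)⁴/32 = 4.353×10^-6 m⁴.
T_max = τ_allow·J/r = 1.07×10^8 × 4.353×10^-6 / 0.0408 = 11420 N·m.
ω = 2π·312/60 = 32.67 rad/s, so P_max = T_max·ω = 3.730×10^5 W.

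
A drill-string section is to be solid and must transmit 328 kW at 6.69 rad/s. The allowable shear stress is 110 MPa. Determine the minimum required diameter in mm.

ω = 6.69 rad/s, so T = P/ω = 328×10³ / 6.690 = 49030 N·m.
For a solid shaft τ_max = 16T/(πd³), so d = (16T/(π τ_allow))^(1/3) = (16·49030/(π·1.10×10^8))^(1/3) = 0.1314 m.

131 mm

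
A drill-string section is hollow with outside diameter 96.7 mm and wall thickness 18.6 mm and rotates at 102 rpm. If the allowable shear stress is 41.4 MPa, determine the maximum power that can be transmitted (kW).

J = π(d_o⁴ − d_i⁴)/32 = π(0.0967⁴ − 0.0595⁴)/32 = 7.354×10^-6 m⁴.
T_max = τ_allow·J/r = 4.14×10^7 × 7.354×10^-6 / 0.0484 = 6297 N·m.
ω = 2π·102/60 = 10.68 rad/s, so P_max = T_max·ω = 6.726×10^4 W.

67.3 kW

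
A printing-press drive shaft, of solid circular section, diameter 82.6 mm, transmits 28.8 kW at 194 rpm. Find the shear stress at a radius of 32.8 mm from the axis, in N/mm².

10.2 N/mm²

ω = 2π·194/60 = 20.32 rad/s, so T = P/ω = 28.8×10³ / 20.32 = 1418 N·m.
J = πd⁴/32 = π(0.0826)⁴/32 = 4.570×10^-6 m⁴.
Shear stress varies linearly with radius: τ = T·r/J = 1418 × 0.0328 / 4.570×10^-6 = 1.017×10^7 Pa.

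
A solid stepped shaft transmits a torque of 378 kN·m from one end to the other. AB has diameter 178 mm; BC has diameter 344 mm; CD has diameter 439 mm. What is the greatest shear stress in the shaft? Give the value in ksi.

49.5 ksi

Under the same torque, τ_max = 16T/(πd³) is largest where d is smallest — segment AB (d = 178 mm).
τ_max = 16·378000/(π·(0.178)³) = 3.414×10^8 Pa.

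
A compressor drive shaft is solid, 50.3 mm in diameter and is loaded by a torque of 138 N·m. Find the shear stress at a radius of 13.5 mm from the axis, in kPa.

2960 kPa

J = πd⁴/32 = π(0.0503)⁴/32 = 6.285×10^-7 m⁴.
Shear stress varies linearly with radius: τ = T·r/J = 138.0 × 0.0135 / 6.285×10^-7 = 2.964×10^6 Pa.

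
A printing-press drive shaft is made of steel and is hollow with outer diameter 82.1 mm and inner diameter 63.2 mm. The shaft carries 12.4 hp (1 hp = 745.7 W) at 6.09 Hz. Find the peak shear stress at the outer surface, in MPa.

ω = 2π·6.09 = 38.26 rad/s, so T = P/ω = 12.4×745.7 / 38.26 = 241.7 N·m.
J = π(d_o⁴ − d_i⁴)/32 = π(0.0821⁴ − 0.0632⁴)/32 = 2.894×10^-6 m⁴.
τ_max = T·r/J = 241.7 × 0.0410 / 2.894×10^-6 = 3.428×10^6 Pa.

3.43 MPa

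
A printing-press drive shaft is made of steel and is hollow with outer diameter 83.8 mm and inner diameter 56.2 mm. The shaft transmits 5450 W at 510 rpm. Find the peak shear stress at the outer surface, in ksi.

0.161 ksi

ω = 2π·510/60 = 53.41 rad/s, so T = P/ω = 5450 / 53.41 = 102.0 N·m.
J = π(d_o⁴ − d_i⁴)/32 = π(0.0838⁴ − 0.0562⁴)/32 = 3.862×10^-6 m⁴.
τ_max = T·r/J = 102.0 × 0.0419 / 3.862×10^-6 = 1.107×10^6 Pa.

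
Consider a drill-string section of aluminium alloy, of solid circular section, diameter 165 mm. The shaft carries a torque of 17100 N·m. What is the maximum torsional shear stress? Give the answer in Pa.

1.94e7 Pa

J = πd⁴/32 = π(0.165)⁴/32 = 7.277×10^-5 m⁴.
τ_max = T·r/J = 17100 × 0.0825 / 7.277×10^-5 = 1.939×10^7 Pa.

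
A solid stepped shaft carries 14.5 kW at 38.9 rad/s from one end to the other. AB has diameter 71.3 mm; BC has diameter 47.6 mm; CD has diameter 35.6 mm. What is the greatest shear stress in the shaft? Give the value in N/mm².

ω = 38.9 rad/s, so T = P/ω = 14.5×10³ / 38.90 = 372.8 N·m.
Under the same torque, τ_max = 16T/(πd³) is largest where d is smallest — segment CD (d = 35.6 mm).
τ_max = 16·372.8/(π·(0.0356)³) = 4.208×10^7 Pa.

42.1 N/mm²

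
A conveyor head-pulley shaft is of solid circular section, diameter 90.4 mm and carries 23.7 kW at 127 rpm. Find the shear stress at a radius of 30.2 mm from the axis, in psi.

1190 psi

ω = 2π·127/60 = 13.30 rad/s, so T = P/ω = 23.7×10³ / 13.30 = 1782 N·m.
J = πd⁴/32 = π(0.0904)⁴/32 = 6.557×10^-6 m⁴.
Shear stress varies linearly with radius: τ = T·r/J = 1782 × 0.0302 / 6.557×10^-6 = 8.208×10^6 Pa.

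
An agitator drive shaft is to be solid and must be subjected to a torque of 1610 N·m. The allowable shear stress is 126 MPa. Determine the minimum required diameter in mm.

40.2 mm

For a solid shaft τ_max = 16T/(πd³), so d = (16T/(π τ_allow))^(1/3) = (16·1610/(π·1.26×10^8))^(1/3) = 0.04022 m.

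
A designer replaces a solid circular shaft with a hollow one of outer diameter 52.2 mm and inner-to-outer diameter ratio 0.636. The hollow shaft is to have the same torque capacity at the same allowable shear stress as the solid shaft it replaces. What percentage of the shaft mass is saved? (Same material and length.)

Equal τ_max and T ⇒ the solid shaft needs d_s³ = d_o³(1−k⁴), so d_s = 52.2·(1−0.636⁴)^(1/3) = 49.18 mm.
Area ratio A_h/A_s = d_o²(1−k²)/d_s² = (1−k²)/(1−k⁴)^(2/3) = 0.6708.
Mass saving = 1 − 0.6708 = 32.9 %.

32.9 %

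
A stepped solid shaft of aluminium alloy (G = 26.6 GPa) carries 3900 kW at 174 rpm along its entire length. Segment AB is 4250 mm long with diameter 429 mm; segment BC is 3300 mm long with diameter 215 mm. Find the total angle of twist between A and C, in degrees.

ω = 2π·174/60 = 18.22 rad/s, so T = P/ω = 3900×10³ / 18.22 = 214000 N·m.
J_AB = π(0.429)⁴/32 = 3.33×10^-3 m⁴; J_BC = π(0.215)⁴/32 = 2.10×10^-4 m⁴.
θ = (T/G)·Σ L_i/J_i = (214000/26.6×10⁹)·(4.25/3.33×10^-3 + 3.30/2.10×10^-4) = 0.1369 rad.

7.84°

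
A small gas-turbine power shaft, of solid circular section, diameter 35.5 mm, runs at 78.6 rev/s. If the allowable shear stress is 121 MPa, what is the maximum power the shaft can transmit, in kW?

J = πd⁴/32 = π(0.0355)⁴/32 = 1.559×10^-7 m⁴.
T_max = τ_allow·J/r = 1.21×10^8 × 1.559×10^-7 / 0.0177 = 1063 N·m.
ω = 2π·78.6 = 493.9 rad/s, so P_max = T_max·ω = 5.249×10^5 W.

525 kW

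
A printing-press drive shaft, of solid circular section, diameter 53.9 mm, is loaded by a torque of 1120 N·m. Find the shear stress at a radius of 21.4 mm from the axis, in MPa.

28.9 MPa

J = πd⁴/32 = π(0.0539)⁴/32 = 8.286×10^-7 m⁴.
Shear stress varies linearly with radius: τ = T·r/J = 1120 × 0.0214 / 8.286×10^-7 = 2.893×10^7 Pa.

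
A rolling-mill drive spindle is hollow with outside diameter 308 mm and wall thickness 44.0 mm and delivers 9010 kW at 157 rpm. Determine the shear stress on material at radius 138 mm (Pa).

ω = 2π·157/60 = 16.44 rad/s, so T = P/ω = 9010×10³ / 16.44 = 548000 N·m.
J = π(d_o⁴ − d_i⁴)/32 = π(0.308⁴ − 0.220⁴)/32 = 6.535×10^-4 m⁴.
Shear stress varies linearly with radius: τ = T·r/J = 548000 × 0.138 / 6.535×10^-4 = 1.157×10^8 Pa.

1.16e8 Pa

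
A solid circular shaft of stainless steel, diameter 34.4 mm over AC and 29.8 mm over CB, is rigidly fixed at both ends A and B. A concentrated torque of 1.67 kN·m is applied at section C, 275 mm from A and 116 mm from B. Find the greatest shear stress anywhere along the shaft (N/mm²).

184 N/mm²

Compatibility: T_A·a/J_AC = T_B·b/J_CB with T_A + T_B = T₀.
J_AC = 1.37×10^-7 m⁴, J_CB = 7.74×10^-8 m⁴, so T_A = T₀·(J_AC/a)/((J_AC/a)+(J_CB/b)) = 715.2 N·m, T_B = 954.8 N·m.
τ in each portion: τ_AC = 8.95×10^7 Pa, τ_CB = 1.84×10^8 Pa; maximum is in CB.
τ_max = T_CB·r/J = 954.8·0.0149/7.74×10^-8 = 1.838×10^8 Pa.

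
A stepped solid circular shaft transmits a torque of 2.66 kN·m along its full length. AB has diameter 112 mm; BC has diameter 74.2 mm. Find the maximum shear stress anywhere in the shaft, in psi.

4810 psi

Under the same torque, τ_max = 16T/(πd³) is largest where d is smallest — segment BC (d = 74.2 mm).
τ_max = 16·2660/(π·(0.0742)³) = 3.316×10^7 Pa.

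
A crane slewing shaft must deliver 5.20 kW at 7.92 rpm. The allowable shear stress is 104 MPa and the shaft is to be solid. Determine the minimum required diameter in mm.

ω = 2π·7.92/60 = 0.8294 rad/s, so T = P/ω = 5.20×10³ / 0.8294 = 6270 N·m.
For a solid shaft τ_max = 16T/(πd³), so d = (16T/(π τ_allow))^(1/3) = (16·6270/(π·1.04×10^8))^(1/3) = 0.06746 m.

67.5 mm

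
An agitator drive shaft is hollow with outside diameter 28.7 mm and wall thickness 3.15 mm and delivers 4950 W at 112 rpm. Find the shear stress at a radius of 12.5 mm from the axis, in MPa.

126 MPa

ω = 2π·112/60 = 11.73 rad/s, so T = P/ω = 4950 / 11.73 = 422.0 N·m.
J = π(d_o⁴ − d_i⁴)/32 = π(0.0287⁴ − 0.0224⁴)/32 = 4.189×10^-8 m⁴.
Shear stress varies linearly with radius: τ = T·r/J = 422.0 × 0.0125 / 4.189×10^-8 = 1.259×10^8 Pa.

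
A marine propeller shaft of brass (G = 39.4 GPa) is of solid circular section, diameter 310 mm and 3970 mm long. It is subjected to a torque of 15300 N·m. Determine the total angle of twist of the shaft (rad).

0.00170 rad

J = πd⁴/32 = π(0.310)⁴/32 = 9.067×10^-4 m⁴.
θ = T·L/(G·J) = 15300 × 3.97 / (39.4×10⁹ × 9.067×10^-4) = 1.700×10^-3 rad.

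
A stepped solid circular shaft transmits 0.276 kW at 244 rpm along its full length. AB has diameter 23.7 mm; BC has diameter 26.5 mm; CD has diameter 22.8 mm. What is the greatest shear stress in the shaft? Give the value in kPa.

ω = 2π·244/60 = 25.55 rad/s, so T = P/ω = 0.276×10³ / 25.55 = 10.80 N·m.
Under the same torque, τ_max = 16T/(πd³) is largest where d is smallest — segment CD (d = 22.8 mm).
τ_max = 16·10.80/(π·(0.0228)³) = 4.641×10^6 Pa.

4640 kPa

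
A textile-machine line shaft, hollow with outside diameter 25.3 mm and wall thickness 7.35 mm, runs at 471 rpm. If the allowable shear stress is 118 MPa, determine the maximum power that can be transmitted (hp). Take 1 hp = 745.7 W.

24.1 hp

J = π(d_o⁴ − d_i⁴)/32 = π(0.0253⁴ − 0.0106⁴)/32 = 3.898×10^-8 m⁴.
T_max = τ_allow·J/r = 1.18×10^8 × 3.898×10^-8 / 0.0126 = 363.6 N·m.
ω = 2π·471/60 = 49.32 rad/s, so P_max = T_max·ω = 1.794×10^4 W.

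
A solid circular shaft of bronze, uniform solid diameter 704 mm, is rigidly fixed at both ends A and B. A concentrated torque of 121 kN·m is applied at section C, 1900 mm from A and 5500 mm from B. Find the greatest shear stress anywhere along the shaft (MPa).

1.31 MPa

With uniform GJ and both ends fixed, compatibility θ_AC = θ_CB gives T_A·a = T_B·b, together with T_A + T_B = T₀.
T_A = T₀·b/(a+b) = 121000·5500/7400 = 89930 N·m; T_B = 31070 N·m.
τ in each portion: τ_AC = 1.31×10^6 Pa, τ_CB = 4.53×10^5 Pa; maximum is in AC.
τ_max = T_AC·r/J = 89930·0.352/0.0241 = 1.313×10^6 Pa.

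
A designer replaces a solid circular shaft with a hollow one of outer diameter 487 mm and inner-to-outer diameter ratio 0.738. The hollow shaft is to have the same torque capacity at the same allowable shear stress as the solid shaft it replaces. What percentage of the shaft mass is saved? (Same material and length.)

Equal τ_max and T ⇒ the solid shaft needs d_s³ = d_o³(1−k⁴), so d_s = 487·(1−0.738⁴)^(1/3) = 433.1 mm.
Area ratio A_h/A_s = d_o²(1−k²)/d_s² = (1−k²)/(1−k⁴)^(2/3) = 0.5757.
Mass saving = 1 − 0.5757 = 42.4 %.

42.4 %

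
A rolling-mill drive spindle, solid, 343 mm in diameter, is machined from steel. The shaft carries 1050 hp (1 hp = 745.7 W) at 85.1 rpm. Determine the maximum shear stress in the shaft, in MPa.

11.1 MPa

ω = 2π·85.1/60 = 8.912 rad/s, so T = P/ω = 1050×745.7 / 8.912 = 87860 N·m.
J = πd⁴/32 = π(0.343)⁴/32 = 1.359×10^-3 m⁴.
τ_max = T·r/J = 87860 × 0.172 / 1.359×10^-3 = 1.109×10^7 Pa.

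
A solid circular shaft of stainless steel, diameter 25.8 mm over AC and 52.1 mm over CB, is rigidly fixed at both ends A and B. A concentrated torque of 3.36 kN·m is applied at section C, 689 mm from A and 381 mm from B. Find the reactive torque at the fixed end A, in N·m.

Compatibility: T_A·a/J_AC = T_B·b/J_CB with T_A + T_B = T₀.
J_AC = 4.35×10^-8 m⁴, J_CB = 7.23×10^-7 m⁴, so T_A = T₀·(J_AC/a)/((J_AC/a)+(J_CB/b)) = 108.1 N·m, T_B = 3252 N·m.

108 N·m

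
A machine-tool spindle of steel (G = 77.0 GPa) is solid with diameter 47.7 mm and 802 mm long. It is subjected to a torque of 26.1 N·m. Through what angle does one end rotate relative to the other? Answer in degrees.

0.0306°

J = πd⁴/32 = π(0.0477)⁴/32 = 5.082×10^-7 m⁴.
θ = T·L/(G·J) = 26.10 × 0.802 / (77.0×10⁹ × 5.082×10^-7) = 5.349×10^-4 rad.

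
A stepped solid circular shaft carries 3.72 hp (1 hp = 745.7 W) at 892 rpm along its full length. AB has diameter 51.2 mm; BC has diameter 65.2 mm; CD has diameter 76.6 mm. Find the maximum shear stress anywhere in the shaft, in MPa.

1.13 MPa

ω = 2π·892/60 = 93.41 rad/s, so T = P/ω = 3.72×745.7 / 93.41 = 29.70 N·m.
Under the same torque, τ_max = 16T/(πd³) is largest where d is smallest — segment AB (d = 51.2 mm).
τ_max = 16·29.70/(π·(0.0512)³) = 1.127×10^6 Pa.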